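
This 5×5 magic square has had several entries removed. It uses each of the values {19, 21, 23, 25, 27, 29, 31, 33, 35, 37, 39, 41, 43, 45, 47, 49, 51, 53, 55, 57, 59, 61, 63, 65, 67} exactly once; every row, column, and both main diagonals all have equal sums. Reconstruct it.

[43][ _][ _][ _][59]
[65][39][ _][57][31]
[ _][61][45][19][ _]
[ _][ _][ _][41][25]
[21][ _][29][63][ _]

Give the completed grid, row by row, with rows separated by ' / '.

43 27 51 35 59 / 65 39 23 57 31 / 37 61 45 19 53 / 49 33 67 41 25 / 21 55 29 63 47

The 25 entries sum to 1075, so each line sums to 1075/5 = 215.
Row 2 must total 215; the given cells sum to 192, so (2,3) = 23.
Using column 4: 57 + 19 + 41 + 63 + ? → (1,4) = 215 − 180 = 35.
The remaining cell in main diagonal is (5,5) = 215 − 168 = 47.
Anti-diagonal needs 215; the known cells sum to 182, so (4,2) = 33.
Row 5 must total 215; the given cells sum to 160, so (5,2) = 55.
From column 2, 215 − (39 + 61 + 33 + 55) gives (1,2) = 27.
The remaining cell in column 5 is (3,5) = 215 − 162 = 53.
Row 1 must total 215; the given cells sum to 164, so (1,3) = 51.
The remaining cell in row 3 is (3,1) = 215 − 178 = 37.
Using column 1: 43 + 65 + 37 + 21 + ? → (4,1) = 215 − 166 = 49.
From column 3, 215 − (51 + 23 + 45 + 29) gives (4,3) = 67.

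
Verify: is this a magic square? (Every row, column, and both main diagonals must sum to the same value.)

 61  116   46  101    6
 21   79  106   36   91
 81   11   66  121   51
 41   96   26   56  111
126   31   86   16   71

No — main diagonal sums to 333 but row 3 sums to 330.

Row 1: 61 + 116 + 46 + 101 + 6 = 330.
Row 2: 21 + 79 + 106 + 36 + 91 = 333.
Row 3: 81 + 11 + 66 + 121 + 51 = 330.
Row 4: 41 + 96 + 26 + 56 + 111 = 330.
Row 5: 126 + 31 + 86 + 16 + 71 = 330.
Column 1: 61 + 21 + 81 + 41 + 126 = 330.
Column 2: 116 + 79 + 11 + 96 + 31 = 333.
Column 3: 46 + 106 + 66 + 26 + 86 = 330.
Column 4: 101 + 36 + 121 + 56 + 16 = 330.
Column 5: 6 + 91 + 51 + 111 + 71 = 330.
Main diagonal: 61 + 79 + 66 + 56 + 71 = 333.
Anti-diagonal: 6 + 36 + 66 + 96 + 126 = 330.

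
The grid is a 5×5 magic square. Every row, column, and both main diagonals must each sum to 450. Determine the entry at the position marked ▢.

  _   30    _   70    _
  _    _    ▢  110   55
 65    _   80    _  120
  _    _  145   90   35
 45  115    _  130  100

40

Row 5 needs 450; the known cells sum to 390, so (5,3) = 60.
Using column 4: 70 + 110 + 90 + 130 + ? → (3,4) = 450 − 400 = 50.
From column 5, 450 − (55 + 120 + 35 + 100) gives (1,5) = 140.
From anti-diagonal, 450 − (140 + 110 + 80 + 45) gives (4,2) = 75.
From row 3, 450 − (65 + 80 + 50 + 120) gives (3,2) = 135.
Row 4 must total 450; the given cells sum to 345, so (4,1) = 105.
Column 2 needs 450; the known cells sum to 355, so (2,2) = 95.
The remaining cell in main diagonal is (1,1) = 450 − 365 = 85.
Using row 1: 85 + 30 + 70 + 140 + ? → (1,3) = 450 − 325 = 125.
Column 1 must total 450; the given cells sum to 300, so (2,1) = 150.
The remaining cell in column 3 is (2,3) = 450 − 410 = 40.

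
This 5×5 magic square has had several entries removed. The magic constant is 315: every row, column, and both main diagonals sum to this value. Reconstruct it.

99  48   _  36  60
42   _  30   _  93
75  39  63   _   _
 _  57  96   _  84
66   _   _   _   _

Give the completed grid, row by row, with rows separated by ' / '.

99 48 72 36 60 / 42 81 30 69 93 / 75 39 63 87 51 / 33 57 96 45 84 / 66 90 54 78 27

From row 1, 315 − (99 + 48 + 36 + 60) gives (1,3) = 72.
Column 1: 99 + 42 + 75 + 66 + ? = 315, so (4,1) = 33.
The remaining cell in column 3 is (5,3) = 315 − 261 = 54.
The remaining cell in anti-diagonal is (2,4) = 315 − 246 = 69.
The remaining cell in row 2 is (2,2) = 315 − 234 = 81.
Using row 4: 33 + 57 + 96 + 84 + ? → (4,4) = 315 − 270 = 45.
From column 2, 315 − (48 + 81 + 39 + 57) gives (5,2) = 90.
Using main diagonal: 99 + 81 + 63 + 45 + ? → (5,5) = 315 − 288 = 27.
The remaining cell in row 5 is (5,4) = 315 − 237 = 78.
Column 4 must total 315; the given cells sum to 228, so (3,4) = 87.
Using column 5: 60 + 93 + 84 + 27 + ? → (3,5) = 315 − 264 = 51.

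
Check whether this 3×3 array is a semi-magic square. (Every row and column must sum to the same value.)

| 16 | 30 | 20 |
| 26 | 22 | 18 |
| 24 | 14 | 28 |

Yes

Row 1: 16 + 30 + 20 = 66.
Row 2: 26 + 22 + 18 = 66.
Row 3: 24 + 14 + 28 = 66.
Column 1: 16 + 26 + 24 = 66.
Column 2: 30 + 22 + 14 = 66.
Column 3: 20 + 18 + 28 = 66.
All lines sum to 66.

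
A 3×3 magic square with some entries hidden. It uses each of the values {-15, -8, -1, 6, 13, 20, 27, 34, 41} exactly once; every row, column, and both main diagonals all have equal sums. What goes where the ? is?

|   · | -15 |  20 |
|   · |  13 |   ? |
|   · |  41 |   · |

27

The 9 entries sum to 117, so each line sums to 117/3 = 39.
From row 1, 39 − (-15 + 20) gives (1,1) = 34.
Main diagonal must total 39; the given cells sum to 47, so (3,3) = -8.
From anti-diagonal, 39 − (20 + 13) gives (3,1) = 6.
Column 1 must total 39; the given cells sum to 40, so (2,1) = -1.
Column 3 must total 39; the given cells sum to 12, so (2,3) = 27.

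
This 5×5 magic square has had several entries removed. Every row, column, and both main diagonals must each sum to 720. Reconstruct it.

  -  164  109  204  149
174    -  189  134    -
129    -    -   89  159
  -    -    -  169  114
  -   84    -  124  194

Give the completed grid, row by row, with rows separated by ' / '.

Using row 1: 164 + 109 + 204 + 149 + ? → (1,1) = 720 − 626 = 94.
The remaining cell in column 5 is (2,5) = 720 − 616 = 104.
The remaining cell in row 2 is (2,2) = 720 − 601 = 119.
From main diagonal, 720 − (94 + 119 + 169 + 194) gives (3,3) = 144.
Row 3 needs 720; the known cells sum to 521, so (3,2) = 199.
Using column 2: 164 + 119 + 199 + 84 + ? → (4,2) = 720 − 566 = 154.
Anti-diagonal needs 720; the known cells sum to 581, so (5,1) = 139.
Row 5 needs 720; the known cells sum to 541, so (5,3) = 179.
Column 1 must total 720; the given cells sum to 536, so (4,1) = 184.
From column 3, 720 − (109 + 189 + 144 + 179) gives (4,3) = 99.

94 164 109 204 149 / 174 119 189 134 104 / 129 199 144 89 159 / 184 154 99 169 114 / 139 84 179 124 194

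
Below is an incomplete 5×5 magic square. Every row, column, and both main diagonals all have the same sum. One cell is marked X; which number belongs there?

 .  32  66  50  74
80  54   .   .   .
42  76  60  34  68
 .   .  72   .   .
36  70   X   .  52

Row 3 is complete and sums to 280; that is the magic constant.
Row 1 needs 280; the known cells sum to 222, so (1,1) = 58.
From column 1, 280 − (58 + 80 + 42 + 36) gives (4,1) = 64.
Column 2 must total 280; the given cells sum to 232, so (4,2) = 48.
The remaining cell in main diagonal is (4,4) = 280 − 224 = 56.
Anti-diagonal needs 280; the known cells sum to 218, so (2,4) = 62.
Row 4 must total 280; the given cells sum to 240, so (4,5) = 40.
Column 4 needs 280; the known cells sum to 202, so (5,4) = 78.
Using column 5: 74 + 68 + 40 + 52 + ? → (2,5) = 280 − 234 = 46.
Row 2 needs 280; the known cells sum to 242, so (2,3) = 38.
Using row 5: 36 + 70 + 78 + 52 + ? → (5,3) = 280 − 236 = 44.

44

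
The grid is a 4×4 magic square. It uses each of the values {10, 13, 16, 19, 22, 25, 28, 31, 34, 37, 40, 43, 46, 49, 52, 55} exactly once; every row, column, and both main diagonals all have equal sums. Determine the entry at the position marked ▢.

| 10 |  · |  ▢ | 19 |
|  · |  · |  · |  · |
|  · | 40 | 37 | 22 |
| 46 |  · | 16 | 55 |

52

The 16 entries sum to 520, so each line sums to 520/4 = 130.
Row 3 must total 130; the given cells sum to 99, so (3,1) = 31.
Row 4 must total 130; the given cells sum to 117, so (4,2) = 13.
The remaining cell in column 1 is (2,1) = 130 − 87 = 43.
Using column 4: 19 + 22 + 55 + ? → (2,4) = 130 − 96 = 34.
Main diagonal must total 130; the given cells sum to 102, so (2,2) = 28.
Anti-diagonal: 19 + 40 + 46 + ? = 130, so (2,3) = 25.
Using column 2: 28 + 40 + 13 + ? → (1,2) = 130 − 81 = 49.
Column 3 needs 130; the known cells sum to 78, so (1,3) = 52.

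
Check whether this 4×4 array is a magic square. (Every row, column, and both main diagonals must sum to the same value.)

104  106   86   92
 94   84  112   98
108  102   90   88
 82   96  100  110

Row 1: 104 + 106 + 86 + 92 = 388.
Row 2: 94 + 84 + 112 + 98 = 388.
Row 3: 108 + 102 + 90 + 88 = 388.
Row 4: 82 + 96 + 100 + 110 = 388.
Column 1: 104 + 94 + 108 + 82 = 388.
Column 2: 106 + 84 + 102 + 96 = 388.
Column 3: 86 + 112 + 90 + 100 = 388.
Column 4: 92 + 98 + 88 + 110 = 388.
Main diagonal: 104 + 84 + 90 + 110 = 388.
Anti-diagonal: 92 + 112 + 102 + 82 = 388.
All lines sum to 388.

Yes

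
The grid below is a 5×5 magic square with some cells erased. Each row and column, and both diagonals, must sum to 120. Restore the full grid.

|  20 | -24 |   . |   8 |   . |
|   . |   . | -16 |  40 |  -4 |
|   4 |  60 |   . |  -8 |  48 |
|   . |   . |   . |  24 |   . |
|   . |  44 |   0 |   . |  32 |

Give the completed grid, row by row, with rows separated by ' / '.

20 -24 52 8 64 / 72 28 -16 40 -4 / 4 60 16 -8 48 / 36 12 68 24 -20 / -12 44 0 56 32

Using row 3: 4 + 60 + (-8) + 48 + ? → (3,3) = 120 − 104 = 16.
From column 4, 120 − (8 + 40 + (-8) + 24) gives (5,4) = 56.
Main diagonal must total 120; the given cells sum to 92, so (2,2) = 28.
Row 2 must total 120; the given cells sum to 48, so (2,1) = 72.
Row 5 must total 120; the given cells sum to 132, so (5,1) = -12.
Column 1 needs 120; the known cells sum to 84, so (4,1) = 36.
Column 2 must total 120; the given cells sum to 108, so (4,2) = 12.
Anti-diagonal: 40 + 16 + 12 + (-12) + ? = 120, so (1,5) = 64.
From row 1, 120 − (20 + (-24) + 8 + 64) gives (1,3) = 52.
Column 3 must total 120; the given cells sum to 52, so (4,3) = 68.
The remaining cell in column 5 is (4,5) = 120 − 140 = -20.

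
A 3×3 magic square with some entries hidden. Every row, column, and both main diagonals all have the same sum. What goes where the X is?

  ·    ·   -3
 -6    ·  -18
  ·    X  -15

Column 3 is complete and sums to -36; that is the magic constant.
Row 2 needs -36; the known cells sum to -24, so (2,2) = -12.
Main diagonal must total -36; the given cells sum to -27, so (1,1) = -9.
Anti-diagonal needs -36; the known cells sum to -15, so (3,1) = -21.
Row 1: -9 + (-3) + ? = -36, so (1,2) = -24.
Row 3 needs -36; the known cells sum to -36, so (3,2) = 0.

0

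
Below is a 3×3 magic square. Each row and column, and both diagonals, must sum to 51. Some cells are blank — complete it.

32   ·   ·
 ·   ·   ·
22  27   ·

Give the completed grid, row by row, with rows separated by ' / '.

32 7 12 / -3 17 37 / 22 27 2

The remaining cell in row 3 is (3,3) = 51 − 49 = 2.
Column 1 must total 51; the given cells sum to 54, so (2,1) = -3.
From main diagonal, 51 − (32 + 2) gives (2,2) = 17.
Using anti-diagonal: 17 + 22 + ? → (1,3) = 51 − 39 = 12.
The remaining cell in row 1 is (1,2) = 51 − 44 = 7.
Row 2 must total 51; the given cells sum to 14, so (2,3) = 37.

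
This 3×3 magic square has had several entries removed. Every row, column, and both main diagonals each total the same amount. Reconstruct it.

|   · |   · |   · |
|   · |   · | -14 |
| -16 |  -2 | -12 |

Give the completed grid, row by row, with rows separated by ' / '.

Row 3 is already complete: -16 + -2 + -12 = -30, so that is the magic constant.
The remaining cell in column 3 is (1,3) = -30 − (-26) = -4.
From anti-diagonal, -30 − (-4 + (-16)) gives (2,2) = -10.
The remaining cell in row 2 is (2,1) = -30 − (-24) = -6.
Column 1 must total -30; the given cells sum to -22, so (1,1) = -8.
Column 2: -10 + (-2) + ? = -30, so (1,2) = -18.

-8 -18 -4 / -6 -10 -14 / -16 -2 -12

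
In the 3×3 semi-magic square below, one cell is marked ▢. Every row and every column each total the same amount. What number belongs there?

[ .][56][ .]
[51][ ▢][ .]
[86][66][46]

76

Row 3 is complete and sums to 198; that is the magic constant.
The remaining cell in column 1 is (1,1) = 198 − 137 = 61.
Column 2 needs 198; the known cells sum to 122, so (2,2) = 76.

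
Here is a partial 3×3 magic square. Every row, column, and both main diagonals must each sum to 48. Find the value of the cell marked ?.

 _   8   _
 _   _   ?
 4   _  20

0

The remaining cell in row 3 is (3,2) = 48 − 24 = 24.
From column 2, 48 − (8 + 24) gives (2,2) = 16.
Main diagonal must total 48; the given cells sum to 36, so (1,1) = 12.
Anti-diagonal needs 48; the known cells sum to 20, so (1,3) = 28.
Column 1 must total 48; the given cells sum to 16, so (2,1) = 32.
Column 3: 28 + 20 + ? = 48, so (2,3) = 0.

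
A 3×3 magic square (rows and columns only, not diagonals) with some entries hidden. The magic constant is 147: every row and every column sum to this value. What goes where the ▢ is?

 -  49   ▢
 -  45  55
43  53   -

From row 2, 147 − (45 + 55) gives (2,1) = 47.
Row 3: 43 + 53 + ? = 147, so (3,3) = 51.
Column 1 needs 147; the known cells sum to 90, so (1,1) = 57.
Using column 3: 55 + 51 + ? → (1,3) = 147 − 106 = 41.

41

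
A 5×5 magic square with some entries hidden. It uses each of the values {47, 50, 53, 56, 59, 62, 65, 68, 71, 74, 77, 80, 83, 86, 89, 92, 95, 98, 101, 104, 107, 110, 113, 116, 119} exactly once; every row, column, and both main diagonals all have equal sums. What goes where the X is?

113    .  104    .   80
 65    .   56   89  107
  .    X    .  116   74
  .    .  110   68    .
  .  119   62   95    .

50

The 25 entries sum to 2075, so each line sums to 2075/5 = 415.
Row 2: 65 + 56 + 89 + 107 + ? = 415, so (2,2) = 98.
Column 3: 104 + 56 + 110 + 62 + ? = 415, so (3,3) = 83.
The remaining cell in column 4 is (1,4) = 415 − 368 = 47.
Main diagonal: 113 + 98 + 83 + 68 + ? = 415, so (5,5) = 53.
Using row 1: 113 + 104 + 47 + 80 + ? → (1,2) = 415 − 344 = 71.
Using row 5: 119 + 62 + 95 + 53 + ? → (5,1) = 415 − 329 = 86.
Column 5 must total 415; the given cells sum to 314, so (4,5) = 101.
The remaining cell in anti-diagonal is (4,2) = 415 − 338 = 77.
Using row 4: 77 + 110 + 68 + 101 + ? → (4,1) = 415 − 356 = 59.
Column 1 needs 415; the known cells sum to 323, so (3,1) = 92.
From column 2, 415 − (71 + 98 + 77 + 119) gives (3,2) = 50.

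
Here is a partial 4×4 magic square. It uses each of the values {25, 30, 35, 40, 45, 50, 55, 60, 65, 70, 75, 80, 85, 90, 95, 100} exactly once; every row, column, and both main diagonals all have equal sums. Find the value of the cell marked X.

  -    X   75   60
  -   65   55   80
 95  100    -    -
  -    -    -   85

The 16 entries sum to 1000, so each line sums to 1000/4 = 250.
Row 2: 65 + 55 + 80 + ? = 250, so (2,1) = 50.
Using column 4: 60 + 80 + 85 + ? → (3,4) = 250 − 225 = 25.
The remaining cell in anti-diagonal is (4,1) = 250 − 215 = 35.
Using row 3: 95 + 100 + 25 + ? → (3,3) = 250 − 220 = 30.
Column 1 needs 250; the known cells sum to 180, so (1,1) = 70.
Column 3 must total 250; the given cells sum to 160, so (4,3) = 90.
From row 1, 250 − (70 + 75 + 60) gives (1,2) = 45.

45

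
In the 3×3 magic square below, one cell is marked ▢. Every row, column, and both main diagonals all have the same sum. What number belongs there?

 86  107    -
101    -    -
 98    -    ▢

Column 1 is complete and sums to 285; that is the magic constant.
Using row 1: 86 + 107 + ? → (1,3) = 285 − 193 = 92.
Using anti-diagonal: 92 + 98 + ? → (2,2) = 285 − 190 = 95.
Using row 2: 101 + 95 + ? → (2,3) = 285 − 196 = 89.
The remaining cell in column 2 is (3,2) = 285 − 202 = 83.
From column 3, 285 − (92 + 89) gives (3,3) = 104.

104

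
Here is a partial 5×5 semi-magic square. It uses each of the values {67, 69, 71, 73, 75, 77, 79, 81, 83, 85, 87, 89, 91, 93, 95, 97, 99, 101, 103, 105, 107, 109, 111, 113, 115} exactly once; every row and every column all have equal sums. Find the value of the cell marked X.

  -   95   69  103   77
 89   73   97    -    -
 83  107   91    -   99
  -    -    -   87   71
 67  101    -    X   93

The 25 entries sum to 2275, so each line sums to 2275/5 = 455.
Row 1 needs 455; the known cells sum to 344, so (1,1) = 111.
Using row 3: 83 + 107 + 91 + 99 + ? → (3,4) = 455 − 380 = 75.
Column 1 needs 455; the known cells sum to 350, so (4,1) = 105.
Using column 2: 95 + 73 + 107 + 101 + ? → (4,2) = 455 − 376 = 79.
The remaining cell in column 5 is (2,5) = 455 − 340 = 115.
Using row 2: 89 + 73 + 97 + 115 + ? → (2,4) = 455 − 374 = 81.
Using row 4: 105 + 79 + 87 + 71 + ? → (4,3) = 455 − 342 = 113.
Column 3 must total 455; the given cells sum to 370, so (5,3) = 85.
Column 4 must total 455; the given cells sum to 346, so (5,4) = 109.

109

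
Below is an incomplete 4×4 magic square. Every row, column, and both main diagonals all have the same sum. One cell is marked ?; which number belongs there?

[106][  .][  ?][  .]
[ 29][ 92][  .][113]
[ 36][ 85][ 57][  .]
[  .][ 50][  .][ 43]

99

Main diagonal is complete and sums to 298; that is the magic constant.
From row 2, 298 − (29 + 92 + 113) gives (2,3) = 64.
Row 3 must total 298; the given cells sum to 178, so (3,4) = 120.
From column 1, 298 − (106 + 29 + 36) gives (4,1) = 127.
From column 2, 298 − (92 + 85 + 50) gives (1,2) = 71.
Using column 4: 113 + 120 + 43 + ? → (1,4) = 298 − 276 = 22.
Row 1 must total 298; the given cells sum to 199, so (1,3) = 99.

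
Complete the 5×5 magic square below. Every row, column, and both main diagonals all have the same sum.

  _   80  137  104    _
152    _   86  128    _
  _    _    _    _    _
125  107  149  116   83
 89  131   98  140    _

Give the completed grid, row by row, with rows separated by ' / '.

113 80 137 104 146 / 152 119 86 128 95 / 101 143 110 92 134 / 125 107 149 116 83 / 89 131 98 140 122

Row 4 is already complete: 125 + 107 + 149 + 116 + 83 = 580, so that is the magic constant.
Row 5 needs 580; the known cells sum to 458, so (5,5) = 122.
Column 3 must total 580; the given cells sum to 470, so (3,3) = 110.
Column 4: 104 + 128 + 116 + 140 + ? = 580, so (3,4) = 92.
Anti-diagonal needs 580; the known cells sum to 434, so (1,5) = 146.
Row 1 needs 580; the known cells sum to 467, so (1,1) = 113.
The remaining cell in column 1 is (3,1) = 580 − 479 = 101.
The remaining cell in main diagonal is (2,2) = 580 − 461 = 119.
Using row 2: 152 + 119 + 86 + 128 + ? → (2,5) = 580 − 485 = 95.
From column 2, 580 − (80 + 119 + 107 + 131) gives (3,2) = 143.
From column 5, 580 − (146 + 95 + 83 + 122) gives (3,5) = 134.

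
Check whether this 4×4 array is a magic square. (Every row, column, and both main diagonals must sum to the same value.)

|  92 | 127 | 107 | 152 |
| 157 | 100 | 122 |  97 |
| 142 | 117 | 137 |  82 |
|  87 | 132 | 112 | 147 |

Row 1: 92 + 127 + 107 + 152 = 478.
Row 2: 157 + 100 + 122 + 97 = 476.
Row 3: 142 + 117 + 137 + 82 = 478.
Row 4: 87 + 132 + 112 + 147 = 478.
Column 1: 92 + 157 + 142 + 87 = 478.
Column 2: 127 + 100 + 117 + 132 = 476.
Column 3: 107 + 122 + 137 + 112 = 478.
Column 4: 152 + 97 + 82 + 147 = 478.
Main diagonal: 92 + 100 + 137 + 147 = 476.
Anti-diagonal: 152 + 122 + 117 + 87 = 478.

No — column 2 sums to 476 but column 4 sums to 478.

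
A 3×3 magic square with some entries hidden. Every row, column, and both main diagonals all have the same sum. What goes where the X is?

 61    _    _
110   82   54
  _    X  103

68

Row 2 is complete and sums to 246; that is the magic constant.
Column 1 must total 246; the given cells sum to 171, so (3,1) = 75.
Using column 3: 54 + 103 + ? → (1,3) = 246 − 157 = 89.
Using row 1: 61 + 89 + ? → (1,2) = 246 − 150 = 96.
From row 3, 246 − (75 + 103) gives (3,2) = 68.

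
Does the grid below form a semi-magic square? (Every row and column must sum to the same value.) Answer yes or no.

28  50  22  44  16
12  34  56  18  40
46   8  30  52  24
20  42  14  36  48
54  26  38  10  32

Yes

Row 1: 28 + 50 + 22 + 44 + 16 = 160.
Row 2: 12 + 34 + 56 + 18 + 40 = 160.
Row 3: 46 + 8 + 30 + 52 + 24 = 160.
Row 4: 20 + 42 + 14 + 36 + 48 = 160.
Row 5: 54 + 26 + 38 + 10 + 32 = 160.
Column 1: 28 + 12 + 46 + 20 + 54 = 160.
Column 2: 50 + 34 + 8 + 42 + 26 = 160.
Column 3: 22 + 56 + 30 + 14 + 38 = 160.
Column 4: 44 + 18 + 52 + 36 + 10 = 160.
Column 5: 16 + 40 + 24 + 48 + 32 = 160.
All lines sum to 160.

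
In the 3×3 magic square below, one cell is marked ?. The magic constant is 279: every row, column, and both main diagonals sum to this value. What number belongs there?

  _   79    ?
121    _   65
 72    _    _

114

Using row 2: 121 + 65 + ? → (2,2) = 279 − 186 = 93.
Column 1 needs 279; the known cells sum to 193, so (1,1) = 86.
Using column 2: 79 + 93 + ? → (3,2) = 279 − 172 = 107.
Using main diagonal: 86 + 93 + ? → (3,3) = 279 − 179 = 100.
Anti-diagonal: 93 + 72 + ? = 279, so (1,3) = 114.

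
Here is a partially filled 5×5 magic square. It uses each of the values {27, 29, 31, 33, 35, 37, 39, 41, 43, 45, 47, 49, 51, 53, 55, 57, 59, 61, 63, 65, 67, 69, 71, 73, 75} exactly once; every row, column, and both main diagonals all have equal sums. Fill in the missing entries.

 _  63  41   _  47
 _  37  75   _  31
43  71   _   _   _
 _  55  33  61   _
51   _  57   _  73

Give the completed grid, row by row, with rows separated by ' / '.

35 63 41 69 47 / 59 37 75 53 31 / 43 71 49 27 65 / 67 55 33 61 39 / 51 29 57 45 73

The 25 entries sum to 1275, so each line sums to 1275/5 = 255.
Using column 2: 63 + 37 + 71 + 55 + ? → (5,2) = 255 − 226 = 29.
Column 3 needs 255; the known cells sum to 206, so (3,3) = 49.
Main diagonal needs 255; the known cells sum to 220, so (1,1) = 35.
Anti-diagonal: 47 + 49 + 55 + 51 + ? = 255, so (2,4) = 53.
Row 1 needs 255; the known cells sum to 186, so (1,4) = 69.
From row 2, 255 − (37 + 75 + 53 + 31) gives (2,1) = 59.
From row 5, 255 − (51 + 29 + 57 + 73) gives (5,4) = 45.
Using column 1: 35 + 59 + 43 + 51 + ? → (4,1) = 255 − 188 = 67.
The remaining cell in column 4 is (3,4) = 255 − 228 = 27.
Row 3: 43 + 71 + 49 + 27 + ? = 255, so (3,5) = 65.
Row 4 needs 255; the known cells sum to 216, so (4,5) = 39.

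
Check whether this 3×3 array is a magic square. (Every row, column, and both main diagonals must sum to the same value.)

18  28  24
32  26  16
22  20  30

Row 1: 18 + 28 + 24 = 70.
Row 2: 32 + 26 + 16 = 74.
Row 3: 22 + 20 + 30 = 72.
Column 1: 18 + 32 + 22 = 72.
Column 2: 28 + 26 + 20 = 74.
Column 3: 24 + 16 + 30 = 70.
Main diagonal: 18 + 26 + 30 = 74.
Anti-diagonal: 24 + 26 + 22 = 72.

No — row 2 sums to 74 but row 3 sums to 72.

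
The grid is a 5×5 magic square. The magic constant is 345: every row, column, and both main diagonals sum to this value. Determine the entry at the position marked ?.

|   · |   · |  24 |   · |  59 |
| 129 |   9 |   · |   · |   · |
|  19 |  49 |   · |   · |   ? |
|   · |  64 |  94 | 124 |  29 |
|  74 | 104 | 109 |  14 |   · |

114

From row 4, 345 − (64 + 94 + 124 + 29) gives (4,1) = 34.
Row 5 must total 345; the given cells sum to 301, so (5,5) = 44.
Using column 1: 129 + 19 + 34 + 74 + ? → (1,1) = 345 − 256 = 89.
The remaining cell in column 2 is (1,2) = 345 − 226 = 119.
Main diagonal must total 345; the given cells sum to 266, so (3,3) = 79.
From anti-diagonal, 345 − (59 + 79 + 64 + 74) gives (2,4) = 69.
Row 1 needs 345; the known cells sum to 291, so (1,4) = 54.
Column 3 must total 345; the given cells sum to 306, so (2,3) = 39.
Using column 4: 54 + 69 + 124 + 14 + ? → (3,4) = 345 − 261 = 84.
Row 2: 129 + 9 + 39 + 69 + ? = 345, so (2,5) = 99.
Using row 3: 19 + 49 + 79 + 84 + ? → (3,5) = 345 − 231 = 114.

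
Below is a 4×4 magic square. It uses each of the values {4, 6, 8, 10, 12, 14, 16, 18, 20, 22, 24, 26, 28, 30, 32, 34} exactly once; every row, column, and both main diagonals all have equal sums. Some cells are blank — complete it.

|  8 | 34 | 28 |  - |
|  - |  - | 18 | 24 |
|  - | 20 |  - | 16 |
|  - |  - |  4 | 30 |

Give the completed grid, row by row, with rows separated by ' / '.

The 16 entries sum to 304, so each line sums to 304/4 = 76.
The remaining cell in row 1 is (1,4) = 76 − 70 = 6.
Column 3 must total 76; the given cells sum to 50, so (3,3) = 26.
From main diagonal, 76 − (8 + 26 + 30) gives (2,2) = 12.
Anti-diagonal: 6 + 18 + 20 + ? = 76, so (4,1) = 32.
The remaining cell in row 2 is (2,1) = 76 − 54 = 22.
From row 3, 76 − (20 + 26 + 16) gives (3,1) = 14.
Row 4 needs 76; the known cells sum to 66, so (4,2) = 10.

8 34 28 6 / 22 12 18 24 / 14 20 26 16 / 32 10 4 30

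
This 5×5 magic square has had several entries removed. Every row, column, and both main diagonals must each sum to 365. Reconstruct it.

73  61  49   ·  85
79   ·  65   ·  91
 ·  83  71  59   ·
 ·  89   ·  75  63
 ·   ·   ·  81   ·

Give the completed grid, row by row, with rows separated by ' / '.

73 61 49 97 85 / 79 77 65 53 91 / 95 83 71 59 57 / 51 89 87 75 63 / 67 55 93 81 69

The remaining cell in row 1 is (1,4) = 365 − 268 = 97.
From column 4, 365 − (97 + 59 + 75 + 81) gives (2,4) = 53.
Anti-diagonal must total 365; the given cells sum to 298, so (5,1) = 67.
From row 2, 365 − (79 + 65 + 53 + 91) gives (2,2) = 77.
Using column 2: 61 + 77 + 83 + 89 + ? → (5,2) = 365 − 310 = 55.
Using main diagonal: 73 + 77 + 71 + 75 + ? → (5,5) = 365 − 296 = 69.
From row 5, 365 − (67 + 55 + 81 + 69) gives (5,3) = 93.
Column 3: 49 + 65 + 71 + 93 + ? = 365, so (4,3) = 87.
Column 5: 85 + 91 + 63 + 69 + ? = 365, so (3,5) = 57.
Row 3: 83 + 71 + 59 + 57 + ? = 365, so (3,1) = 95.
Using row 4: 89 + 87 + 75 + 63 + ? → (4,1) = 365 − 314 = 51.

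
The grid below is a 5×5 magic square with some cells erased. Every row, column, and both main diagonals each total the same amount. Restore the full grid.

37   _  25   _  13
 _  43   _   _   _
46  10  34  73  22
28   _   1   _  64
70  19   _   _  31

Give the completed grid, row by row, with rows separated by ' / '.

37 61 25 49 13 / 4 43 67 16 55 / 46 10 34 73 22 / 28 52 1 40 64 / 70 19 58 7 31

Row 3 is already complete: 46 + 10 + 34 + 73 + 22 = 185, so that is the magic constant.
The remaining cell in column 1 is (2,1) = 185 − 181 = 4.
From column 5, 185 − (13 + 22 + 64 + 31) gives (2,5) = 55.
From main diagonal, 185 − (37 + 43 + 34 + 31) gives (4,4) = 40.
Row 4 needs 185; the known cells sum to 133, so (4,2) = 52.
The remaining cell in column 2 is (1,2) = 185 − 124 = 61.
Anti-diagonal must total 185; the given cells sum to 169, so (2,4) = 16.
Row 1 needs 185; the known cells sum to 136, so (1,4) = 49.
Row 2 needs 185; the known cells sum to 118, so (2,3) = 67.
Column 3: 25 + 67 + 34 + 1 + ? = 185, so (5,3) = 58.
Column 4 needs 185; the known cells sum to 178, so (5,4) = 7.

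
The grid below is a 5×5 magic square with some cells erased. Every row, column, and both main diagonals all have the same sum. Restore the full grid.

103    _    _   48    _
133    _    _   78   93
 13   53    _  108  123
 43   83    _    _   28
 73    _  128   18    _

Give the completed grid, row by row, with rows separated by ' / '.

Column 1 is already complete: 103 + 133 + 13 + 43 + 73 = 365, so that is the magic constant.
Row 3 needs 365; the known cells sum to 297, so (3,3) = 68.
From column 4, 365 − (48 + 78 + 108 + 18) gives (4,4) = 113.
Anti-diagonal: 78 + 68 + 83 + 73 + ? = 365, so (1,5) = 63.
Using row 4: 43 + 83 + 113 + 28 + ? → (4,3) = 365 − 267 = 98.
From column 5, 365 − (63 + 93 + 123 + 28) gives (5,5) = 58.
Main diagonal must total 365; the given cells sum to 342, so (2,2) = 23.
Row 2 must total 365; the given cells sum to 327, so (2,3) = 38.
The remaining cell in row 5 is (5,2) = 365 − 277 = 88.
From column 2, 365 − (23 + 53 + 83 + 88) gives (1,2) = 118.
The remaining cell in column 3 is (1,3) = 365 − 332 = 33.

103 118 33 48 63 / 133 23 38 78 93 / 13 53 68 108 123 / 43 83 98 113 28 / 73 88 128 18 58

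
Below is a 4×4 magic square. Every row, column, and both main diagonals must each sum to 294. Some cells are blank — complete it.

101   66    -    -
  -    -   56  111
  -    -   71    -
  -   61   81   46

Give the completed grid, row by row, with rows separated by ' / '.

Using row 4: 61 + 81 + 46 + ? → (4,1) = 294 − 188 = 106.
Column 3 must total 294; the given cells sum to 208, so (1,3) = 86.
Main diagonal needs 294; the known cells sum to 218, so (2,2) = 76.
Using row 1: 101 + 66 + 86 + ? → (1,4) = 294 − 253 = 41.
The remaining cell in row 2 is (2,1) = 294 − 243 = 51.
The remaining cell in column 1 is (3,1) = 294 − 258 = 36.
Column 2: 66 + 76 + 61 + ? = 294, so (3,2) = 91.
Column 4 needs 294; the known cells sum to 198, so (3,4) = 96.

101 66 86 41 / 51 76 56 111 / 36 91 71 96 / 106 61 81 46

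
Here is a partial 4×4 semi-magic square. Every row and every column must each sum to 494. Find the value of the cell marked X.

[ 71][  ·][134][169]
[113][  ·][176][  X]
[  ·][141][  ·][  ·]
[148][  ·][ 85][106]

Using row 1: 71 + 134 + 169 + ? → (1,2) = 494 − 374 = 120.
Using row 4: 148 + 85 + 106 + ? → (4,2) = 494 − 339 = 155.
From column 1, 494 − (71 + 113 + 148) gives (3,1) = 162.
Column 2: 120 + 141 + 155 + ? = 494, so (2,2) = 78.
Column 3 must total 494; the given cells sum to 395, so (3,3) = 99.
The remaining cell in row 2 is (2,4) = 494 − 367 = 127.

127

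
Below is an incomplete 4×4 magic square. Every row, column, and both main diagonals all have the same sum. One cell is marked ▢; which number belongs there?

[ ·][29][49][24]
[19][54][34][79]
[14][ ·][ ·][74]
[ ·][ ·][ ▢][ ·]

Row 2 is complete and sums to 186; that is the magic constant.
Row 1: 29 + 49 + 24 + ? = 186, so (1,1) = 84.
Column 1 needs 186; the known cells sum to 117, so (4,1) = 69.
The remaining cell in column 4 is (4,4) = 186 − 177 = 9.
Main diagonal: 84 + 54 + 9 + ? = 186, so (3,3) = 39.
Anti-diagonal needs 186; the known cells sum to 127, so (3,2) = 59.
Column 2 must total 186; the given cells sum to 142, so (4,2) = 44.
The remaining cell in column 3 is (4,3) = 186 − 122 = 64.

64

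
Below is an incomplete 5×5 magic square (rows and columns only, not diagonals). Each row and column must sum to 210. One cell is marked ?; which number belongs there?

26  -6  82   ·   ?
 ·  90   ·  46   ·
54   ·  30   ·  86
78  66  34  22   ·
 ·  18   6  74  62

38

Row 4: 78 + 66 + 34 + 22 + ? = 210, so (4,5) = 10.
Using row 5: 18 + 6 + 74 + 62 + ? → (5,1) = 210 − 160 = 50.
From column 1, 210 − (26 + 54 + 78 + 50) gives (2,1) = 2.
Column 2: -6 + 90 + 66 + 18 + ? = 210, so (3,2) = 42.
Using column 3: 82 + 30 + 34 + 6 + ? → (2,3) = 210 − 152 = 58.
Using row 2: 2 + 90 + 58 + 46 + ? → (2,5) = 210 − 196 = 14.
Row 3 needs 210; the known cells sum to 212, so (3,4) = -2.
Column 4: 46 + (-2) + 22 + 74 + ? = 210, so (1,4) = 70.
From column 5, 210 − (14 + 86 + 10 + 62) gives (1,5) = 38.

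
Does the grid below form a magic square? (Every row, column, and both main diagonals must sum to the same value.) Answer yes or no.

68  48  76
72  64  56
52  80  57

Row 1: 68 + 48 + 76 = 192.
Row 2: 72 + 64 + 56 = 192.
Row 3: 52 + 80 + 57 = 189.
Column 1: 68 + 72 + 52 = 192.
Column 2: 48 + 64 + 80 = 192.
Column 3: 76 + 56 + 57 = 189.
Main diagonal: 68 + 64 + 57 = 189.
Anti-diagonal: 76 + 64 + 52 = 192.

No — row 3 sums to 189 but column 2 sums to 192.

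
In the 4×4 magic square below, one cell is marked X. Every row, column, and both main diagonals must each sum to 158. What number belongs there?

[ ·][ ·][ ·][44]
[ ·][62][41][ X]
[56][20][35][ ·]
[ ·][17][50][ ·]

29

Row 3 must total 158; the given cells sum to 111, so (3,4) = 47.
Column 2 must total 158; the given cells sum to 99, so (1,2) = 59.
From column 3, 158 − (41 + 35 + 50) gives (1,3) = 32.
Anti-diagonal: 44 + 41 + 20 + ? = 158, so (4,1) = 53.
Row 1: 59 + 32 + 44 + ? = 158, so (1,1) = 23.
From row 4, 158 − (53 + 17 + 50) gives (4,4) = 38.
Using column 1: 23 + 56 + 53 + ? → (2,1) = 158 − 132 = 26.
Column 4: 44 + 47 + 38 + ? = 158, so (2,4) = 29.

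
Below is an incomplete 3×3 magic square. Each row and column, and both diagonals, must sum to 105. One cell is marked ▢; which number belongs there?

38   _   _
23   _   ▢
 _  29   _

47

The remaining cell in column 1 is (3,1) = 105 − 61 = 44.
From row 3, 105 − (44 + 29) gives (3,3) = 32.
Main diagonal must total 105; the given cells sum to 70, so (2,2) = 35.
Anti-diagonal: 35 + 44 + ? = 105, so (1,3) = 26.
From row 1, 105 − (38 + 26) gives (1,2) = 41.
The remaining cell in row 2 is (2,3) = 105 − 58 = 47.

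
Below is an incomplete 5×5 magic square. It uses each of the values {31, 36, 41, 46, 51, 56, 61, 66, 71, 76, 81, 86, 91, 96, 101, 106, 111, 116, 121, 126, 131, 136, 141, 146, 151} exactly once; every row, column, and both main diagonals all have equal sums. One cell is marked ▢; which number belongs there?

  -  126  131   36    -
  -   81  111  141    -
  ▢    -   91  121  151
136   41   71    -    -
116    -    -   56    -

31

The 25 entries sum to 2275, so each line sums to 2275/5 = 455.
The remaining cell in column 3 is (5,3) = 455 − 404 = 51.
Column 4: 36 + 141 + 121 + 56 + ? = 455, so (4,4) = 101.
Anti-diagonal must total 455; the given cells sum to 389, so (1,5) = 66.
Using row 1: 126 + 131 + 36 + 66 + ? → (1,1) = 455 − 359 = 96.
The remaining cell in row 4 is (4,5) = 455 − 349 = 106.
The remaining cell in main diagonal is (5,5) = 455 − 369 = 86.
Row 5 needs 455; the known cells sum to 309, so (5,2) = 146.
The remaining cell in column 2 is (3,2) = 455 − 394 = 61.
Using column 5: 66 + 151 + 106 + 86 + ? → (2,5) = 455 − 409 = 46.
The remaining cell in row 2 is (2,1) = 455 − 379 = 76.
Row 3 must total 455; the given cells sum to 424, so (3,1) = 31.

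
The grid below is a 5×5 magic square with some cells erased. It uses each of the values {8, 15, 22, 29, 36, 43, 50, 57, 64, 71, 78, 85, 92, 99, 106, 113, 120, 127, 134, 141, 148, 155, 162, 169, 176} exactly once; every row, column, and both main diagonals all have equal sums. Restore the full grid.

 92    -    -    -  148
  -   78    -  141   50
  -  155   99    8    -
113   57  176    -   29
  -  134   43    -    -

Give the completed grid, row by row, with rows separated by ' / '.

92 36 120 64 148 / 169 78 22 141 50 / 71 155 99 8 127 / 113 57 176 85 29 / 15 134 43 162 106

The 25 entries sum to 2300, so each line sums to 2300/5 = 460.
Row 4: 113 + 57 + 176 + 29 + ? = 460, so (4,4) = 85.
From column 2, 460 − (78 + 155 + 57 + 134) gives (1,2) = 36.
Main diagonal needs 460; the known cells sum to 354, so (5,5) = 106.
From anti-diagonal, 460 − (148 + 141 + 99 + 57) gives (5,1) = 15.
Using row 5: 15 + 134 + 43 + 106 + ? → (5,4) = 460 − 298 = 162.
Column 4: 141 + 8 + 85 + 162 + ? = 460, so (1,4) = 64.
Column 5 needs 460; the known cells sum to 333, so (3,5) = 127.
Row 1 needs 460; the known cells sum to 340, so (1,3) = 120.
Row 3: 155 + 99 + 8 + 127 + ? = 460, so (3,1) = 71.
The remaining cell in column 1 is (2,1) = 460 − 291 = 169.
Column 3 needs 460; the known cells sum to 438, so (2,3) = 22.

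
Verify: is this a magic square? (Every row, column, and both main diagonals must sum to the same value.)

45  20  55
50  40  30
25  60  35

Yes

Row 1: 45 + 20 + 55 = 120.
Row 2: 50 + 40 + 30 = 120.
Row 3: 25 + 60 + 35 = 120.
Column 1: 45 + 50 + 25 = 120.
Column 2: 20 + 40 + 60 = 120.
Column 3: 55 + 30 + 35 = 120.
Main diagonal: 45 + 40 + 35 = 120.
Anti-diagonal: 55 + 40 + 25 = 120.
All lines sum to 120.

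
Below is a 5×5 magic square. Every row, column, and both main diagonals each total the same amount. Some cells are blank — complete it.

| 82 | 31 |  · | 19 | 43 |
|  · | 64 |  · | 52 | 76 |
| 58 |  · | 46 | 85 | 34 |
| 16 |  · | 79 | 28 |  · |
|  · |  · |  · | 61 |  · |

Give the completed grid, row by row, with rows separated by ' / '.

82 31 70 19 43 / 40 64 13 52 76 / 58 22 46 85 34 / 16 55 79 28 67 / 49 73 37 61 25

Column 4 is already complete: 19 + 52 + 85 + 28 + 61 = 245, so that is the magic constant.
The remaining cell in row 1 is (1,3) = 245 − 175 = 70.
Using row 3: 58 + 46 + 85 + 34 + ? → (3,2) = 245 − 223 = 22.
Main diagonal needs 245; the known cells sum to 220, so (5,5) = 25.
The remaining cell in column 5 is (4,5) = 245 − 178 = 67.
Row 4 needs 245; the known cells sum to 190, so (4,2) = 55.
Column 2 must total 245; the given cells sum to 172, so (5,2) = 73.
Using anti-diagonal: 43 + 52 + 46 + 55 + ? → (5,1) = 245 − 196 = 49.
From row 5, 245 − (49 + 73 + 61 + 25) gives (5,3) = 37.
Column 1 needs 245; the known cells sum to 205, so (2,1) = 40.
Column 3: 70 + 46 + 79 + 37 + ? = 245, so (2,3) = 13.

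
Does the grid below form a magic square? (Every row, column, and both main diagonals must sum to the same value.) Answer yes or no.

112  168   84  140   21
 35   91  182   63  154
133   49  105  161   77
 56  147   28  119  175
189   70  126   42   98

Yes

Row 1: 112 + 168 + 84 + 140 + 21 = 525.
Row 2: 35 + 91 + 182 + 63 + 154 = 525.
Row 3: 133 + 49 + 105 + 161 + 77 = 525.
Row 4: 56 + 147 + 28 + 119 + 175 = 525.
Row 5: 189 + 70 + 126 + 42 + 98 = 525.
Column 1: 112 + 35 + 133 + 56 + 189 = 525.
Column 2: 168 + 91 + 49 + 147 + 70 = 525.
Column 3: 84 + 182 + 105 + 28 + 126 = 525.
Column 4: 140 + 63 + 161 + 119 + 42 = 525.
Column 5: 21 + 154 + 77 + 175 + 98 = 525.
Main diagonal: 112 + 91 + 105 + 119 + 98 = 525.
Anti-diagonal: 21 + 63 + 105 + 147 + 189 = 525.
All lines sum to 525.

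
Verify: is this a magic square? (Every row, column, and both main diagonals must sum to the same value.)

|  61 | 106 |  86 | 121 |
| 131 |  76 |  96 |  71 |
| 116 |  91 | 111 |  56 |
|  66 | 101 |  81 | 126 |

Row 1: 61 + 106 + 86 + 121 = 374.
Row 2: 131 + 76 + 96 + 71 = 374.
Row 3: 116 + 91 + 111 + 56 = 374.
Row 4: 66 + 101 + 81 + 126 = 374.
Column 1: 61 + 131 + 116 + 66 = 374.
Column 2: 106 + 76 + 91 + 101 = 374.
Column 3: 86 + 96 + 111 + 81 = 374.
Column 4: 121 + 71 + 56 + 126 = 374.
Main diagonal: 61 + 76 + 111 + 126 = 374.
Anti-diagonal: 121 + 96 + 91 + 66 = 374.
All lines sum to 374.

Yes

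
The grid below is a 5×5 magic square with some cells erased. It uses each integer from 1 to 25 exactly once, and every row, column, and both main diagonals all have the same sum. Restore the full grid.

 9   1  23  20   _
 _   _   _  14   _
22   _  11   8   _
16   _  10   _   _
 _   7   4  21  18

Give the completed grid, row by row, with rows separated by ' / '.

The entries are 1 through 25, which sum to 325, so each line sums to 325/5 = 65.
Row 1 must total 65; the given cells sum to 53, so (1,5) = 12.
Row 5 must total 65; the given cells sum to 50, so (5,1) = 15.
Column 1: 9 + 22 + 16 + 15 + ? = 65, so (2,1) = 3.
Column 3: 23 + 11 + 10 + 4 + ? = 65, so (2,3) = 17.
The remaining cell in column 4 is (4,4) = 65 − 63 = 2.
The remaining cell in main diagonal is (2,2) = 65 − 40 = 25.
Using anti-diagonal: 12 + 14 + 11 + 15 + ? → (4,2) = 65 − 52 = 13.
Row 2: 3 + 25 + 17 + 14 + ? = 65, so (2,5) = 6.
Using row 4: 16 + 13 + 10 + 2 + ? → (4,5) = 65 − 41 = 24.
From column 2, 65 − (1 + 25 + 13 + 7) gives (3,2) = 19.
Column 5 must total 65; the given cells sum to 60, so (3,5) = 5.

9 1 23 20 12 / 3 25 17 14 6 / 22 19 11 8 5 / 16 13 10 2 24 / 15 7 4 21 18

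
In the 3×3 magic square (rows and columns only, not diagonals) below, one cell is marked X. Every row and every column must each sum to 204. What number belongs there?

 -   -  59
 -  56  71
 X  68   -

62

From row 2, 204 − (56 + 71) gives (2,1) = 77.
Column 2 needs 204; the known cells sum to 124, so (1,2) = 80.
From column 3, 204 − (59 + 71) gives (3,3) = 74.
Using row 1: 80 + 59 + ? → (1,1) = 204 − 139 = 65.
Row 3: 68 + 74 + ? = 204, so (3,1) = 62.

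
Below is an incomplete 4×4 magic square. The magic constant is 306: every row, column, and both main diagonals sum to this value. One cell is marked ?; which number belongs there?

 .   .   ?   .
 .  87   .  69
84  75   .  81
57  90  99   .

63

From row 3, 306 − (84 + 75 + 81) gives (3,3) = 66.
Row 4 needs 306; the known cells sum to 246, so (4,4) = 60.
Using column 2: 87 + 75 + 90 + ? → (1,2) = 306 − 252 = 54.
Column 4 must total 306; the given cells sum to 210, so (1,4) = 96.
Main diagonal must total 306; the given cells sum to 213, so (1,1) = 93.
Anti-diagonal needs 306; the known cells sum to 228, so (2,3) = 78.
The remaining cell in row 1 is (1,3) = 306 − 243 = 63.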